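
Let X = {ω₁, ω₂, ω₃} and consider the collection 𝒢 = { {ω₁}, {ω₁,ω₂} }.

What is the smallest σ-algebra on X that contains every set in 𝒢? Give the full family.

σ(𝒢) (8 sets): { {}, {ω₁}, {ω₂}, {ω₃}, {ω₁,ω₂}, {ω₁,ω₃}, {ω₂,ω₃}, X }

Check:
Begin from { {}, {ω₁}, {ω₁,ω₂}, X } (that is, 𝒢 plus ∅ and X).
Pass 1: 2 new —
  {ω₃}  = ᶜ of {ω₁,ω₂}
  {ω₂,ω₃}  = ᶜ of {ω₁}
  [6 total]
Pass 2 (1 new):
  {ω₁,ω₃}  = {ω₃} ∪ {ω₁}
  [7 total]
Pass 3 adds 1:
  {ω₂}  = ᶜ of {ω₁,ω₃}
  [8 total]
Pass 4: already closed under ᶜ and ∪.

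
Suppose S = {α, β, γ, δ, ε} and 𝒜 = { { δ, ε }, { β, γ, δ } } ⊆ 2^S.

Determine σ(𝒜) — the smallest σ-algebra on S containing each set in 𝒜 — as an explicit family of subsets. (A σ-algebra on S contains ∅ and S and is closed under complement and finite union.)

Begin from { ∅, { δ, ε }, { β, γ, δ }, S } (that is, 𝒜 plus ∅ and S).
Round 1. New:
  { α, ε }  = { β, γ, δ }ᶜ
  { α, β, γ }  = { δ, ε }ᶜ
  { β, γ, δ, ε }  = { δ, ε } ∪ { β, γ, δ }
Round 2. New:
  { α }  = { β, γ, δ, ε }ᶜ
  { α, δ, ε }  = { δ, ε } ∪ { α, ε }
  { α, β, γ, δ }  = { α, β, γ } ∪ { β, γ, δ }
  { α, β, γ, ε }  = { α, β, γ } ∪ { α, ε }
Round 3 (3 new):
  { δ }  = { α, β, γ, ε }ᶜ
  { ε }  = { α, β, γ, δ }ᶜ
  { β, γ }  = { α, δ, ε }ᶜ
Round 4 (2 new):
  { α, δ }  = { δ } ∪ { α }
  { β, γ, ε }  = { β, γ } ∪ { ε }
Round 5: no new sets; the family is a σ-algebra.

σ(𝒜) = { ∅, { α }, { δ }, { ε }, { α, δ }, { α, ε }, { β, γ }, { δ, ε }, { α, β, γ }, { α, δ, ε }, { β, γ, δ }, { β, γ, ε }, { α, β, γ, δ }, { α, β, γ, ε }, { β, γ, δ, ε }, S }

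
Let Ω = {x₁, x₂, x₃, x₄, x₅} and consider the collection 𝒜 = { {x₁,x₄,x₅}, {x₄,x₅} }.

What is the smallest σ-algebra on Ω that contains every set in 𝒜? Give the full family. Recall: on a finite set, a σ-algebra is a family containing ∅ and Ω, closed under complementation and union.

Start: 𝒜 ∪ {∅, Ω} = { {}, {x₄,x₅}, {x₁,x₄,x₅}, Ω }.
Step 1 adds 2:
  {x₂,x₃}  = ᶜ of {x₁,x₄,x₅}
  {x₁,x₂,x₃}  = ᶜ of {x₄,x₅}
  (now 6)
Step 2 (1 new):
  {x₂,x₃,x₄,x₅}  = {x₄,x₅} ∪ {x₂,x₃}
  (now 7)
Step 3: 1 new —
  {x₁}  = ᶜ of {x₂,x₃,x₄,x₅}
  (now 8)
After Step 4 the family is unchanged; done.

σ(𝒜) = { {}, {x₁}, {x₂,x₃}, {x₄,x₅}, {x₁,x₂,x₃}, {x₁,x₄,x₅}, {x₂,x₃,x₄,x₅}, Ω }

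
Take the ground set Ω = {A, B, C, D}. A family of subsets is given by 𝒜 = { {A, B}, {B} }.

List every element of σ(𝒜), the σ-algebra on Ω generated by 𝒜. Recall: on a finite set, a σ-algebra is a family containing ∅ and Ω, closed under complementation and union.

Answer: σ(𝒜) = { {}, {A}, {B}, {A, B}, {C, D}, {A, C, D}, {B, C, D}, Ω }

Derivation:
Take S₀ = 𝒜 ∪ {∅, Ω} = { {}, {B}, {A, B}, Ω }.
Step 1: 2 new —
  {C, D}  = complement {A, B}
  {A, C, D}  = complement {B}
  [6 total]
Step 2 (1 new):
  {B, C, D}  = {C, D} ∪ {B}
  [7 total]
Step 3. New:
  {A}  = complement {B, C, D}
  [8 total]
Step 4: no new sets; the family is a σ-algebra.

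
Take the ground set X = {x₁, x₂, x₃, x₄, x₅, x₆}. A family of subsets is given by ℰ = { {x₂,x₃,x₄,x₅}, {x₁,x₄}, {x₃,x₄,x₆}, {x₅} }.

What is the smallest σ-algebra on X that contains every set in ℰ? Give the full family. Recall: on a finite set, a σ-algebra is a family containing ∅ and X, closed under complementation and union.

Answer: σ(ℰ) = { {}, {x₁}, {x₂}, {x₃}, {x₄}, {x₅}, {x₆}, {x₁,x₂}, {x₁,x₃}, {x₁,x₄}, {x₁,x₅}, {x₁,x₆}, {x₂,x₃}, {x₂,x₄}, {x₂,x₅}, {x₂,x₆}, {x₃,x₄}, {x₃,x₅}, {x₃,x₆}, {x₄,x₅}, {x₄,x₆}, {x₅,x₆}, {x₁,x₂,x₃}, {x₁,x₂,x₄}, {x₁,x₂,x₅}, {x₁,x₂,x₆}, {x₁,x₃,x₄}, {x₁,x₃,x₅}, {x₁,x₃,x₆}, {x₁,x₄,x₅}, {x₁,x₄,x₆}, {x₁,x₅,x₆}, {x₂,x₃,x₄}, {x₂,x₃,x₅}, {x₂,x₃,x₆}, {x₂,x₄,x₅}, {x₂,x₄,x₆}, {x₂,x₅,x₆}, {x₃,x₄,x₅}, {x₃,x₄,x₆}, {x₃,x₅,x₆}, {x₄,x₅,x₆}, {x₁,x₂,x₃,x₄}, {x₁,x₂,x₃,x₅}, {x₁,x₂,x₃,x₆}, {x₁,x₂,x₄,x₅}, {x₁,x₂,x₄,x₆}, {x₁,x₂,x₅,x₆}, {x₁,x₃,x₄,x₅}, {x₁,x₃,x₄,x₆}, {x₁,x₃,x₅,x₆}, {x₁,x₄,x₅,x₆}, {x₂,x₃,x₄,x₅}, {x₂,x₃,x₄,x₆}, {x₂,x₃,x₅,x₆}, {x₂,x₄,x₅,x₆}, {x₃,x₄,x₅,x₆}, {x₁,x₂,x₃,x₄,x₅}, {x₁,x₂,x₃,x₄,x₆}, {x₁,x₂,x₃,x₅,x₆}, {x₁,x₂,x₄,x₅,x₆}, {x₁,x₃,x₄,x₅,x₆}, {x₂,x₃,x₄,x₅,x₆}, X }

Working:
Take S₀ = ℰ ∪ {∅, X} = { {}, {x₅}, {x₁,x₄}, {x₃,x₄,x₆}, {x₂,x₃,x₄,x₅}, X }.
Pass 1. New:
  {x₁,x₆}  = {x₂,x₃,x₄,x₅}ᶜ
  {x₁,x₂,x₅}  = {x₃,x₄,x₆}ᶜ
  {x₁,x₄,x₅}  = {x₁,x₄} ∪ {x₅}
  {x₁,x₃,x₄,x₆}  = {x₁,x₄} ∪ {x₃,x₄,x₆}
  {x₂,x₃,x₅,x₆}  = {x₁,x₄}ᶜ
  {x₃,x₄,x₅,x₆}  = {x₃,x₄,x₆} ∪ {x₅}
  {x₁,x₂,x₃,x₄,x₅}  = {x₁,x₄} ∪ {x₂,x₃,x₄,x₅}
  {x₁,x₂,x₃,x₄,x₆}  = {x₅}ᶜ
  {x₂,x₃,x₄,x₅,x₆}  = {x₃,x₄,x₆} ∪ {x₂,x₃,x₄,x₅}
Pass 2 adds 12:
  {x₁}  = {x₂,x₃,x₄,x₅,x₆}ᶜ
  {x₆}  = {x₁,x₂,x₃,x₄,x₅}ᶜ
  {x₁,x₂}  = {x₃,x₄,x₅,x₆}ᶜ
  {x₂,x₅}  = {x₁,x₃,x₄,x₆}ᶜ
  {x₁,x₄,x₆}  = {x₁,x₆} ∪ {x₁,x₄}
  {x₁,x₅,x₆}  = {x₁,x₆} ∪ {x₅}
  {x₂,x₃,x₆}  = {x₁,x₄,x₅}ᶜ
  {x₁,x₂,x₄,x₅}  = {x₁,x₄,x₅} ∪ {x₁,x₂,x₅}
  {x₁,x₂,x₅,x₆}  = {x₁,x₆} ∪ {x₁,x₂,x₅}
  {x₁,x₄,x₅,x₆}  = {x₁,x₄,x₅} ∪ {x₁,x₆}
  {x₁,x₂,x₃,x₅,x₆}  = {x₁,x₆} ∪ {x₂,x₃,x₅,x₆}
  {x₁,x₃,x₄,x₅,x₆}  = {x₁,x₄,x₅} ∪ {x₃,x₄,x₅,x₆}
Pass 3 (16 new):
  {x₂}  = {x₁,x₃,x₄,x₅,x₆}ᶜ
  {x₄}  = {x₁,x₂,x₃,x₅,x₆}ᶜ
  {x₁,x₅}  = {x₅} ∪ {x₁}
  {x₂,x₃}  = {x₁,x₄,x₅,x₆}ᶜ
  {x₃,x₄}  = {x₁,x₂,x₅,x₆}ᶜ
  {x₃,x₆}  = {x₁,x₂,x₄,x₅}ᶜ
  {x₅,x₆}  = {x₆} ∪ {x₅}
  {x₁,x₂,x₄}  = {x₁,x₄} ∪ {x₁,x₂}
  {x₁,x₂,x₆}  = {x₁,x₆} ∪ {x₁,x₂}
  {x₂,x₃,x₄}  = {x₁,x₅,x₆}ᶜ
  {x₂,x₃,x₅}  = {x₁,x₄,x₆}ᶜ
  {x₂,x₅,x₆}  = {x₂,x₅} ∪ {x₆}
  {x₁,x₂,x₃,x₆}  = {x₁,x₆} ∪ {x₂,x₃,x₆}
  {x₁,x₂,x₄,x₆}  = {x₁,x₄,x₆} ∪ {x₁,x₂}
  {x₂,x₃,x₄,x₆}  = {x₃,x₄,x₆} ∪ {x₂,x₃,x₆}
  {x₁,x₂,x₄,x₅,x₆}  = {x₂,x₅} ∪ {x₁,x₄,x₅,x₆}
Pass 4 adds 18:
  {x₃}  = {x₁,x₂,x₄,x₅,x₆}ᶜ
  {x₂,x₄}  = {x₂} ∪ {x₄}
  {x₂,x₆}  = {x₂} ∪ {x₆}
  {x₃,x₅}  = {x₁,x₂,x₄,x₆}ᶜ
  {x₄,x₅}  = {x₁,x₂,x₃,x₆}ᶜ
  {x₄,x₆}  = {x₄} ∪ {x₆}
  {x₁,x₂,x₃}  = {x₁,x₂} ∪ {x₂,x₃}
  {x₁,x₃,x₄}  = {x₂,x₅,x₆}ᶜ
  {x₁,x₃,x₆}  = {x₁,x₆} ∪ {x₃,x₆}
  {x₂,x₄,x₅}  = {x₄} ∪ {x₂,x₅}
  {x₃,x₄,x₅}  = {x₁,x₂,x₆}ᶜ
  {x₃,x₅,x₆}  = {x₁,x₂,x₄}ᶜ
  {x₄,x₅,x₆}  = {x₄} ∪ {x₅,x₆}
  {x₁,x₂,x₃,x₄}  = {x₅,x₆}ᶜ
  {x₁,x₂,x₃,x₅}  = {x₁,x₂} ∪ {x₂,x₃,x₅}
  {x₁,x₃,x₄,x₅}  = {x₃,x₄} ∪ {x₁,x₅}
  {x₁,x₃,x₅,x₆}  = {x₁,x₅,x₆} ∪ {x₃,x₆}
  {x₂,x₄,x₅,x₆}  = {x₄} ∪ {x₂,x₅,x₆}
Pass 5. New:
  {x₁,x₃}  = {x₂,x₄,x₅,x₆}ᶜ
  {x₁,x₃,x₅}  = {x₁,x₅} ∪ {x₃,x₅}
  {x₂,x₄,x₆}  = {x₂} ∪ {x₄,x₆}
After Pass 6 the family is unchanged; done.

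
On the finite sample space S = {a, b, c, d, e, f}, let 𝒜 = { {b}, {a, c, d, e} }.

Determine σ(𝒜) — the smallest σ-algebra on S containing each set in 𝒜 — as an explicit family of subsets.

σ(𝒜) = { ∅, {b}, {f}, {b, f}, {a, c, d, e}, {a, b, c, d, e}, {a, c, d, e, f}, S }

Working:
Seed the family with 𝒜 together with ∅ and S: { ∅, {b}, {a, c, d, e}, S }.
Pass 1: +3 →
  {b, f}  = ᶜ of {a, c, d, e}
  {a, b, c, d, e}  = {a, c, d, e} ∪ {b}
  {a, c, d, e, f}  = ᶜ of {b}
  (now 7)
Pass 2 adds 1:
  {f}  = ᶜ of {a, b, c, d, e}
  (now 8)
Pass 3: no new sets; the family is a σ-algebra.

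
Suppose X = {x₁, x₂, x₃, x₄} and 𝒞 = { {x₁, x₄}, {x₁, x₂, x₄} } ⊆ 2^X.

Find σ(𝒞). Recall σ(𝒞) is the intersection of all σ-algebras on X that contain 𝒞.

Begin from { ∅, {x₁, x₄}, {x₁, x₂, x₄}, X } (that is, 𝒞 plus ∅ and X).
Round 1 (2 new):
  {x₃}  = X∖{x₁, x₂, x₄}
  {x₂, x₃}  = X∖{x₁, x₄}
Round 2 adds 1:
  {x₁, x₃, x₄}  = {x₃} ∪ {x₁, x₄}
Round 3. New:
  {x₂}  = X∖{x₁, x₃, x₄}
After Round 4 the family is unchanged; done.

σ(𝒞) = { ∅, {x₂}, {x₃}, {x₁, x₄}, {x₂, x₃}, {x₁, x₂, x₄}, {x₁, x₃, x₄}, X }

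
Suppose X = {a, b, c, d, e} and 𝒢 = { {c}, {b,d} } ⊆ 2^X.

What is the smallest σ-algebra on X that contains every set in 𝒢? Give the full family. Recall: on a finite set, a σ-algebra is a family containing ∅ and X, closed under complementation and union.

Start: 𝒢 ∪ {∅, X} = { {}, {c}, {b,d}, X }.
Round 1 adds 3:
  {a,c,e}  = complement {b,d}
  {b,c,d}  = {c} ∪ {b,d}
  {a,b,d,e}  = complement {c}
  — 7 sets.
Round 2: +1 →
  {a,e}  = complement {b,c,d}
  — 8 sets.
Round 3: already closed under ᶜ and ∪.

Therefore σ(𝒢) = { {}, {c}, {a,e}, {b,d}, {a,c,e}, {b,c,d}, {a,b,d,e}, X } (|σ(𝒢)| = 8).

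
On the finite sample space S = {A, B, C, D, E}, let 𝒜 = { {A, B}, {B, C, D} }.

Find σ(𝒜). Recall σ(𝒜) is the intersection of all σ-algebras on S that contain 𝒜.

Begin from { {}, {A, B}, {B, C, D}, S } (that is, 𝒜 plus ∅ and S).
Step 1 (3 new):
  {A, E}  = ᶜ of {B, C, D}
  {C, D, E}  = ᶜ of {A, B}
  {A, B, C, D}  = {A, B} ∪ {B, C, D}
Step 2 adds 4:
  {E}  = ᶜ of {A, B, C, D}
  {A, B, E}  = {A, B} ∪ {A, E}
  {A, C, D, E}  = {C, D, E} ∪ {A, E}
  {B, C, D, E}  = {C, D, E} ∪ {B, C, D}
Step 3 adds 3:
  {A}  = ᶜ of {B, C, D, E}
  {B}  = ᶜ of {A, C, D, E}
  {C, D}  = ᶜ of {A, B, E}
Step 4 adds 2:
  {B, E}  = {B} ∪ {E}
  {A, C, D}  = {C, D} ∪ {A}
Step 5: no new sets; the family is a σ-algebra.

Therefore σ(𝒜) = { {}, {A}, {B}, {E}, {A, B}, {A, E}, {B, E}, {C, D}, {A, B, E}, {A, C, D}, {B, C, D}, {C, D, E}, {A, B, C, D}, {A, C, D, E}, {B, C, D, E}, S } (|σ(𝒜)| = 16).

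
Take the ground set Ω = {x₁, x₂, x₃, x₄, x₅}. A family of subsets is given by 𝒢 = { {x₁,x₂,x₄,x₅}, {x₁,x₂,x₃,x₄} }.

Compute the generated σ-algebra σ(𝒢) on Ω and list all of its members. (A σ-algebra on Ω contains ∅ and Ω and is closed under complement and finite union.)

|σ(𝒢)| = 8.  σ(𝒢) = { {}, {x₃}, {x₅}, {x₃,x₅}, {x₁,x₂,x₄}, {x₁,x₂,x₃,x₄}, {x₁,x₂,x₄,x₅}, Ω }

Working:
Begin from { {}, {x₁,x₂,x₃,x₄}, {x₁,x₂,x₄,x₅}, Ω } (that is, 𝒢 plus ∅ and Ω).
Step 1. New:
  {x₃}  = ᶜ of {x₁,x₂,x₄,x₅}
  {x₅}  = ᶜ of {x₁,x₂,x₃,x₄}
Step 2 (1 new):
  {x₃,x₅}  = {x₃} ∪ {x₅}
Step 3: +1 →
  {x₁,x₂,x₄}  = ᶜ of {x₃,x₅}
After Step 4 the family is unchanged; done.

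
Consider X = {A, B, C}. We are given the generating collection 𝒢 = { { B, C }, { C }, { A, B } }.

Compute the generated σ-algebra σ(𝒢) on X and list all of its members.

Initial family (5 sets): { {  }, { C }, { A, B }, { B, C }, X }.
Round 1: +1 →
  { A }  = complement { B, C }
  [6 total]
Round 2 adds 1:
  { A, C }  = { C } ∪ { A }
  [7 total]
Round 3. New:
  { B }  = complement { A, C }
  [8 total]
Round 4: already closed under ᶜ and ∪.

|σ(𝒢)| = 8.  σ(𝒢) = { {  }, { A }, { B }, { C }, { A, B }, { A, C }, { B, C }, X }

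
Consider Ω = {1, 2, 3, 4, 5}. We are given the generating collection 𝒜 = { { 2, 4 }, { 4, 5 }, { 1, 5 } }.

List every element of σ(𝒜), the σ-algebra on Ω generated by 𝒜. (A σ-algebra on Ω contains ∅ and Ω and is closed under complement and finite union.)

Take S₀ = 𝒜 ∪ {∅, Ω} = { ∅, { 1, 5 }, { 2, 4 }, { 4, 5 }, Ω }.
Step 1 adds 6:
  { 1, 2, 3 }  = ᶜ of { 4, 5 }
  { 1, 3, 5 }  = ᶜ of { 2, 4 }
  { 1, 4, 5 }  = { 4, 5 } ∪ { 1, 5 }
  { 2, 3, 4 }  = ᶜ of { 1, 5 }
  { 2, 4, 5 }  = { 4, 5 } ∪ { 2, 4 }
  { 1, 2, 4, 5 }  = { 1, 5 } ∪ { 2, 4 }
  |family| = 11
Step 2 (7 new):
  { 3 }  = ᶜ of { 1, 2, 4, 5 }
  { 1, 3 }  = ᶜ of { 2, 4, 5 }
  { 2, 3 }  = ᶜ of { 1, 4, 5 }
  { 1, 2, 3, 4 }  = { 1, 2, 3 } ∪ { 2, 3, 4 }
  { 1, 2, 3, 5 }  = { 1, 2, 3 } ∪ { 1, 3, 5 }
  { 1, 3, 4, 5 }  = { 1, 4, 5 } ∪ { 1, 3, 5 }
  { 2, 3, 4, 5 }  = { 2, 3, 4 } ∪ { 4, 5 }
  |family| = 18
Step 3. New:
  { 1 }  = ᶜ of { 2, 3, 4, 5 }
  { 2 }  = ᶜ of { 1, 3, 4, 5 }
  { 4 }  = ᶜ of { 1, 2, 3, 5 }
  { 5 }  = ᶜ of { 1, 2, 3, 4 }
  { 3, 4, 5 }  = { 4, 5 } ∪ { 3 }
  |family| = 23
Step 4: +9 →
  { 1, 2 }  = ᶜ of { 3, 4, 5 }
  { 1, 4 }  = { 4 } ∪ { 1 }
  { 2, 5 }  = { 2 } ∪ { 5 }
  { 3, 4 }  = { 3 } ∪ { 4 }
  { 3, 5 }  = { 5 } ∪ { 3 }
  { 1, 2, 4 }  = { 2, 4 } ∪ { 1 }
  { 1, 2, 5 }  = { 2 } ∪ { 1, 5 }
  { 1, 3, 4 }  = { 1, 3 } ∪ { 4 }
  { 2, 3, 5 }  = { 5 } ∪ { 2, 3 }
  |family| = 32
Step 5: closed — nothing new.

|σ(𝒜)| = 32.  σ(𝒜) = { ∅, { 1 }, { 2 }, { 3 }, { 4 }, { 5 }, { 1, 2 }, { 1, 3 }, { 1, 4 }, { 1, 5 }, { 2, 3 }, { 2, 4 }, { 2, 5 }, { 3, 4 }, { 3, 5 }, { 4, 5 }, { 1, 2, 3 }, { 1, 2, 4 }, { 1, 2, 5 }, { 1, 3, 4 }, { 1, 3, 5 }, { 1, 4, 5 }, { 2, 3, 4 }, { 2, 3, 5 }, { 2, 4, 5 }, { 3, 4, 5 }, { 1, 2, 3, 4 }, { 1, 2, 3, 5 }, { 1, 2, 4, 5 }, { 1, 3, 4, 5 }, { 2, 3, 4, 5 }, Ω }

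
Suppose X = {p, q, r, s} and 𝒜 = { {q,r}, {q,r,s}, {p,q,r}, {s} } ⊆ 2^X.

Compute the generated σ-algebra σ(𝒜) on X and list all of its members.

σ(𝒜) = { {}, {p}, {s}, {p,s}, {q,r}, {p,q,r}, {q,r,s}, X }

Check:
Take S₀ = 𝒜 ∪ {∅, X} = { {}, {s}, {q,r}, {p,q,r}, {q,r,s}, X }.
Pass 1 (2 new):
  {p}  = {q,r,s}ᶜ
  {p,s}  = {q,r}ᶜ
Pass 2: closed — nothing new.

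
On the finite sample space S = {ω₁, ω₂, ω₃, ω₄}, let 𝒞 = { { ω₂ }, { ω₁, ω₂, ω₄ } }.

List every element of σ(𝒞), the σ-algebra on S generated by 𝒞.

Start: 𝒞 ∪ {∅, S} = { {}, { ω₂ }, { ω₁, ω₂, ω₄ }, S }.
Iteration 1 adds 2:
  { ω₃ }  = ᶜ of { ω₁, ω₂, ω₄ }
  { ω₁, ω₃, ω₄ }  = ᶜ of { ω₂ }
  — 6 sets.
Iteration 2: +1 →
  { ω₂, ω₃ }  = { ω₃ } ∪ { ω₂ }
  — 7 sets.
Iteration 3: 1 new —
  { ω₁, ω₄ }  = ᶜ of { ω₂, ω₃ }
  — 8 sets.
Iteration 4 adds nothing — fixpoint reached.

Hence σ(𝒞) has 8 members: { {}, { ω₂ }, { ω₃ }, { ω₁, ω₄ }, { ω₂, ω₃ }, { ω₁, ω₂, ω₄ }, { ω₁, ω₃, ω₄ }, S }.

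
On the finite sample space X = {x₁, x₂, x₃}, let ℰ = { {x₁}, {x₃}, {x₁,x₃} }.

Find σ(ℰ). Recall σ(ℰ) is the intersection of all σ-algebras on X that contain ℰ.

Seed the family with ℰ together with ∅ and X: { {}, {x₁}, {x₃}, {x₁,x₃}, X }.
Round 1 adds 3:
  {x₂}  = complement {x₁,x₃}
  {x₁,x₂}  = complement {x₃}
  {x₂,x₃}  = complement {x₁}
  |family| = 8
Round 2: closed — nothing new.

Therefore σ(ℰ) = { {}, {x₁}, {x₂}, {x₃}, {x₁,x₂}, {x₁,x₃}, {x₂,x₃}, X } (|σ(ℰ)| = 8).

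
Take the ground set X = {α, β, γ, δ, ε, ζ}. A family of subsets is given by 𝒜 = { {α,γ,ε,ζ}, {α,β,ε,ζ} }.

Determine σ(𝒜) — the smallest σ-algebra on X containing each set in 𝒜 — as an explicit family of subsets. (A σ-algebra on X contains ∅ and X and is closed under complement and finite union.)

|σ(𝒜)| = 16.  σ(𝒜) = { ∅, {β}, {γ}, {δ}, {β,γ}, {β,δ}, {γ,δ}, {α,ε,ζ}, {β,γ,δ}, {α,β,ε,ζ}, {α,γ,ε,ζ}, {α,δ,ε,ζ}, {α,β,γ,ε,ζ}, {α,β,δ,ε,ζ}, {α,γ,δ,ε,ζ}, X }

Working:
Take S₀ = 𝒜 ∪ {∅, X} = { ∅, {α,β,ε,ζ}, {α,γ,ε,ζ}, X }.
Pass 1: 3 new —
  {β,δ}  = {α,γ,ε,ζ}ᶜ
  {γ,δ}  = {α,β,ε,ζ}ᶜ
  {α,β,γ,ε,ζ}  = {α,β,ε,ζ} ∪ {α,γ,ε,ζ}
  (now 7)
Pass 2: 4 new —
  {δ}  = {α,β,γ,ε,ζ}ᶜ
  {β,γ,δ}  = {γ,δ} ∪ {β,δ}
  {α,β,δ,ε,ζ}  = {β,δ} ∪ {α,β,ε,ζ}
  {α,γ,δ,ε,ζ}  = {α,γ,ε,ζ} ∪ {γ,δ}
  (now 11)
Pass 3: 3 new —
  {β}  = {α,γ,δ,ε,ζ}ᶜ
  {γ}  = {α,β,δ,ε,ζ}ᶜ
  {α,ε,ζ}  = {β,γ,δ}ᶜ
  (now 14)
Pass 4: +2 →
  {β,γ}  = {γ} ∪ {β}
  {α,δ,ε,ζ}  = {α,ε,ζ} ∪ {δ}
  (now 16)
Pass 5 adds nothing — fixpoint reached.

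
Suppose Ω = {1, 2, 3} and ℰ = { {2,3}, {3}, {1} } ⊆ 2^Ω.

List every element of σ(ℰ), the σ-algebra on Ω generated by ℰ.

σ(ℰ) = { {}, {1}, {2}, {3}, {1,2}, {1,3}, {2,3}, Ω }

Check:
Seed the family with ℰ together with ∅ and Ω: { {}, {1}, {3}, {2,3}, Ω }.
Iteration 1: 2 new —
  {1,2}  = Ω∖{3}
  {1,3}  = {3} ∪ {1}
Iteration 2: +1 →
  {2}  = Ω∖{1,3}
Iteration 3: no new sets; the family is a σ-algebra.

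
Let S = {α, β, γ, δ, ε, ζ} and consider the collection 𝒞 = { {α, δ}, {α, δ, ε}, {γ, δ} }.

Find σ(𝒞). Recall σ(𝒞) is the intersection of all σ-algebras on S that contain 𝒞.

Initial family (5 sets): { {}, {α, δ}, {γ, δ}, {α, δ, ε}, S }.
Pass 1 (5 new):
  {α, γ, δ}  = {γ, δ} ∪ {α, δ}
  {β, γ, ζ}  = ᶜ of {α, δ, ε}
  {α, β, ε, ζ}  = ᶜ of {γ, δ}
  {α, γ, δ, ε}  = {α, δ, ε} ∪ {γ, δ}
  {β, γ, ε, ζ}  = ᶜ of {α, δ}
  |family| = 10
Pass 2: 7 new —
  {β, ζ}  = ᶜ of {α, γ, δ, ε}
  {β, ε, ζ}  = ᶜ of {α, γ, δ}
  {β, γ, δ, ζ}  = {γ, δ} ∪ {β, γ, ζ}
  {α, β, γ, δ, ζ}  = {β, γ, ζ} ∪ {α, γ, δ}
  {α, β, γ, ε, ζ}  = {β, γ, ζ} ∪ {α, β, ε, ζ}
  {α, β, δ, ε, ζ}  = {α, δ, ε} ∪ {α, β, ε, ζ}
  {β, γ, δ, ε, ζ}  = {γ, δ} ∪ {β, γ, ε, ζ}
  |family| = 17
Pass 3: 6 new —
  {α}  = ᶜ of {β, γ, δ, ε, ζ}
  {γ}  = ᶜ of {α, β, δ, ε, ζ}
  {δ}  = ᶜ of {α, β, γ, ε, ζ}
  {ε}  = ᶜ of {α, β, γ, δ, ζ}
  {α, ε}  = ᶜ of {β, γ, δ, ζ}
  {α, β, δ, ζ}  = {α, δ} ∪ {β, ζ}
  |family| = 23
Pass 4 (9 new):
  {α, γ}  = {α} ∪ {γ}
  {γ, ε}  = ᶜ of {α, β, δ, ζ}
  {δ, ε}  = {ε} ∪ {δ}
  {α, β, ζ}  = {α} ∪ {β, ζ}
  {α, γ, ε}  = {γ} ∪ {α, ε}
  {β, δ, ζ}  = {β, ζ} ∪ {δ}
  {γ, δ, ε}  = {γ, δ} ∪ {ε}
  {α, β, γ, ζ}  = {α} ∪ {β, γ, ζ}
  {β, δ, ε, ζ}  = {β, ε, ζ} ∪ {δ}
  |family| = 32
After Pass 5 the family is unchanged; done.

σ(𝒞) = { {}, {α}, {γ}, {δ}, {ε}, {α, γ}, {α, δ}, {α, ε}, {β, ζ}, {γ, δ}, {γ, ε}, {δ, ε}, {α, β, ζ}, {α, γ, δ}, {α, γ, ε}, {α, δ, ε}, {β, γ, ζ}, {β, δ, ζ}, {β, ε, ζ}, {γ, δ, ε}, {α, β, γ, ζ}, {α, β, δ, ζ}, {α, β, ε, ζ}, {α, γ, δ, ε}, {β, γ, δ, ζ}, {β, γ, ε, ζ}, {β, δ, ε, ζ}, {α, β, γ, δ, ζ}, {α, β, γ, ε, ζ}, {α, β, δ, ε, ζ}, {β, γ, δ, ε, ζ}, S }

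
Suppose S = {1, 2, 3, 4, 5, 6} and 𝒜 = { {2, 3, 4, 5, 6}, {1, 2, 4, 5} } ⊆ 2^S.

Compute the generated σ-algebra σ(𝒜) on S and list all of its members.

Seed the family with 𝒜 together with ∅ and S: { ∅, {1, 2, 4, 5}, {2, 3, 4, 5, 6}, S }.
Round 1 adds 2:
  {1}  = ᶜ of {2, 3, 4, 5, 6}
  {3, 6}  = ᶜ of {1, 2, 4, 5}
Round 2 adds 1:
  {1, 3, 6}  = {3, 6} ∪ {1}
Round 3: +1 →
  {2, 4, 5}  = ᶜ of {1, 3, 6}
After Round 4 the family is unchanged; done.

|σ(𝒜)| = 8.  σ(𝒜) = { ∅, {1}, {3, 6}, {1, 3, 6}, {2, 4, 5}, {1, 2, 4, 5}, {2, 3, 4, 5, 6}, S }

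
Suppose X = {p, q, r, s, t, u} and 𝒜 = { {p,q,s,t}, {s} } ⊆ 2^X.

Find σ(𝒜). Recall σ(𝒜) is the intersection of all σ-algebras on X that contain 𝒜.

σ(𝒜) = { {}, {s}, {r,u}, {p,q,t}, {r,s,u}, {p,q,s,t}, {p,q,r,t,u}, X }

Working:
Take S₀ = 𝒜 ∪ {∅, X} = { {}, {s}, {p,q,s,t}, X }.
Iteration 1 adds 2:
  {r,u}  = ᶜ of {p,q,s,t}
  {p,q,r,t,u}  = ᶜ of {s}
Iteration 2. New:
  {r,s,u}  = {r,u} ∪ {s}
Iteration 3 adds 1:
  {p,q,t}  = ᶜ of {r,s,u}
After Iteration 4 the family is unchanged; done.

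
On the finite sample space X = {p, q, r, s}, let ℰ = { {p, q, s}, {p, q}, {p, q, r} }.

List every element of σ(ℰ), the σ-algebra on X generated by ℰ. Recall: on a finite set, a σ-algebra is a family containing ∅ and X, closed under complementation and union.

σ(ℰ) = { {}, {r}, {s}, {p, q}, {r, s}, {p, q, r}, {p, q, s}, X }

Check:
Initial family (5 sets): { {}, {p, q}, {p, q, r}, {p, q, s}, X }.
Round 1: +3 →
  {r}  = {p, q, s}ᶜ
  {s}  = {p, q, r}ᶜ
  {r, s}  = {p, q}ᶜ
  (now 8)
Round 2 adds nothing — fixpoint reached.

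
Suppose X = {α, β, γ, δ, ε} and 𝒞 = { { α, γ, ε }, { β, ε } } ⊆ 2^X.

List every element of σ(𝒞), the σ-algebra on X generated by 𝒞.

σ(𝒞) = { {}, { β }, { δ }, { ε }, { α, γ }, { β, δ }, { β, ε }, { δ, ε }, { α, β, γ }, { α, γ, δ }, { α, γ, ε }, { β, δ, ε }, { α, β, γ, δ }, { α, β, γ, ε }, { α, γ, δ, ε }, X }

Working:
Seed the family with 𝒞 together with ∅ and X: { {}, { β, ε }, { α, γ, ε }, X }.
Iteration 1. New:
  { β, δ }  = complement { α, γ, ε }
  { α, γ, δ }  = complement { β, ε }
  { α, β, γ, ε }  = { α, γ, ε } ∪ { β, ε }
  [7 total]
Iteration 2: 4 new —
  { δ }  = complement { α, β, γ, ε }
  { β, δ, ε }  = { β, ε } ∪ { β, δ }
  { α, β, γ, δ }  = { α, γ, δ } ∪ { β, δ }
  { α, γ, δ, ε }  = { α, γ, δ } ∪ { α, γ, ε }
  [11 total]
Iteration 3: +3 →
  { β }  = complement { α, γ, δ, ε }
  { ε }  = complement { α, β, γ, δ }
  { α, γ }  = complement { β, δ, ε }
  [14 total]
Iteration 4 (2 new):
  { δ, ε }  = { δ } ∪ { ε }
  { α, β, γ }  = { α, γ } ∪ { β }
  [16 total]
Iteration 5 adds nothing — fixpoint reached.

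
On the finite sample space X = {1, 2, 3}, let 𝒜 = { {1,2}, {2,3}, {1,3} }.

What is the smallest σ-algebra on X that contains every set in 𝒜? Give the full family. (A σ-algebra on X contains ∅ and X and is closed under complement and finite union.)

|σ(𝒜)| = 8.  σ(𝒜) = { {}, {1}, {2}, {3}, {1,2}, {1,3}, {2,3}, X }

Derivation:
Initial family (5 sets): { {}, {1,2}, {1,3}, {2,3}, X }.
Step 1: 3 new —
  {1}  = ᶜ of {2,3}
  {2}  = ᶜ of {1,3}
  {3}  = ᶜ of {1,2}
  [8 total]
Step 2: no new sets; the family is a σ-algebra.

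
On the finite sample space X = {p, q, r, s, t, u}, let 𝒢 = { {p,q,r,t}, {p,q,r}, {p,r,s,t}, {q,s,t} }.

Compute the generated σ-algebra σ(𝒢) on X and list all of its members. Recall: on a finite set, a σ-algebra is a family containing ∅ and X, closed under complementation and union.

Answer: σ(𝒢) = { {}, {q}, {s}, {t}, {u}, {p,r}, {q,s}, {q,t}, {q,u}, {s,t}, {s,u}, {t,u}, {p,q,r}, {p,r,s}, {p,r,t}, {p,r,u}, {q,s,t}, {q,s,u}, {q,t,u}, {s,t,u}, {p,q,r,s}, {p,q,r,t}, {p,q,r,u}, {p,r,s,t}, {p,r,s,u}, {p,r,t,u}, {q,s,t,u}, {p,q,r,s,t}, {p,q,r,s,u}, {p,q,r,t,u}, {p,r,s,t,u}, X }

Derivation:
Take S₀ = 𝒢 ∪ {∅, X} = { {}, {p,q,r}, {q,s,t}, {p,q,r,t}, {p,r,s,t}, X }.
Pass 1: 5 new —
  {q,u}  = ᶜ of {p,r,s,t}
  {s,u}  = ᶜ of {p,q,r,t}
  {p,r,u}  = ᶜ of {q,s,t}
  {s,t,u}  = ᶜ of {p,q,r}
  {p,q,r,s,t}  = {p,q,r} ∪ {p,r,s,t}
  (now 11)
Pass 2. New:
  {u}  = ᶜ of {p,q,r,s,t}
  {q,s,u}  = {q,u} ∪ {s,u}
  {p,q,r,u}  = {p,q,r} ∪ {p,r,u}
  {p,r,s,u}  = {p,r,u} ∪ {s,u}
  {q,s,t,u}  = {q,u} ∪ {s,t,u}
  {p,q,r,s,u}  = {p,q,r} ∪ {s,u}
  {p,q,r,t,u}  = {p,r,u} ∪ {p,q,r,t}
  {p,r,s,t,u}  = {p,r,u} ∪ {p,r,s,t}
  (now 19)
Pass 3: +7 →
  {q}  = ᶜ of {p,r,s,t,u}
  {s}  = ᶜ of {p,q,r,t,u}
  {t}  = ᶜ of {p,q,r,s,u}
  {p,r}  = ᶜ of {q,s,t,u}
  {q,t}  = ᶜ of {p,r,s,u}
  {s,t}  = ᶜ of {p,q,r,u}
  {p,r,t}  = ᶜ of {q,s,u}
  (now 26)
Pass 4 adds 6:
  {q,s}  = {q} ∪ {s}
  {t,u}  = {u} ∪ {t}
  {p,r,s}  = {p,r} ∪ {s}
  {q,t,u}  = {q,t} ∪ {q,u}
  {p,q,r,s}  = {p,q,r} ∪ {s}
  {p,r,t,u}  = {p,r,u} ∪ {p,r,t}
  (now 32)
Pass 5: stable.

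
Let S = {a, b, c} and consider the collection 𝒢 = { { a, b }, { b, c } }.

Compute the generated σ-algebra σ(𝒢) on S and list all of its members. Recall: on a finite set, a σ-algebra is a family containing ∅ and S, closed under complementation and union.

Seed the family with 𝒢 together with ∅ and S: { ∅, { a, b }, { b, c }, S }.
Pass 1 adds 2:
  { a }  = S∖{ b, c }
  { c }  = S∖{ a, b }
Pass 2: +1 →
  { a, c }  = { c } ∪ { a }
Pass 3: +1 →
  { b }  = S∖{ a, c }
Pass 4: stable.

Hence σ(𝒢) has 8 members: { ∅, { a }, { b }, { c }, { a, b }, { a, c }, { b, c }, S }.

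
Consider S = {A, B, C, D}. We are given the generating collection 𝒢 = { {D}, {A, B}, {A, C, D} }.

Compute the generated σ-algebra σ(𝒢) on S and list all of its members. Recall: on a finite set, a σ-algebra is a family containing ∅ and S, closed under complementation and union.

Take S₀ = 𝒢 ∪ {∅, S} = { ∅, {D}, {A, B}, {A, C, D}, S }.
Round 1. New:
  {B}  = {A, C, D}ᶜ
  {C, D}  = {A, B}ᶜ
  {A, B, C}  = {D}ᶜ
  {A, B, D}  = {A, B} ∪ {D}
  |family| = 9
Round 2. New:
  {C}  = {A, B, D}ᶜ
  {B, D}  = {B} ∪ {D}
  {B, C, D}  = {C, D} ∪ {B}
  |family| = 12
Round 3 adds 3:
  {A}  = {B, C, D}ᶜ
  {A, C}  = {B, D}ᶜ
  {B, C}  = {C} ∪ {B}
  |family| = 15
Round 4 (1 new):
  {A, D}  = {B, C}ᶜ
  |family| = 16
Round 5: no new sets; the family is a σ-algebra.

σ(𝒢) = { ∅, {A}, {B}, {C}, {D}, {A, B}, {A, C}, {A, D}, {B, C}, {B, D}, {C, D}, {A, B, C}, {A, B, D}, {A, C, D}, {B, C, D}, S }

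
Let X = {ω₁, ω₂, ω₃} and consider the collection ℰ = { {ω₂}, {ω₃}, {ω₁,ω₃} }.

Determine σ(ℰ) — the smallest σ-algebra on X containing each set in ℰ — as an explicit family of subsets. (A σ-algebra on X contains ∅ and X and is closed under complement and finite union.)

Take S₀ = ℰ ∪ {∅, X} = { {}, {ω₂}, {ω₃}, {ω₁,ω₃}, X }.
Pass 1. New:
  {ω₁,ω₂}  = ᶜ of {ω₃}
  {ω₂,ω₃}  = {ω₃} ∪ {ω₂}
  (now 7)
Pass 2 adds 1:
  {ω₁}  = ᶜ of {ω₂,ω₃}
  (now 8)
Pass 3: closed — nothing new.

σ(ℰ) = { {}, {ω₁}, {ω₂}, {ω₃}, {ω₁,ω₂}, {ω₁,ω₃}, {ω₂,ω₃}, X }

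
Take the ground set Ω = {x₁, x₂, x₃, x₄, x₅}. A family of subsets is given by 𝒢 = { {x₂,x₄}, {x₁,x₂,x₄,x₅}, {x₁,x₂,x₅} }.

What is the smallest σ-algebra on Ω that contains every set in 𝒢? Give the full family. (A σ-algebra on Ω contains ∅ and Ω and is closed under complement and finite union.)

σ(𝒢) = { {}, {x₂}, {x₃}, {x₄}, {x₁,x₅}, {x₂,x₃}, {x₂,x₄}, {x₃,x₄}, {x₁,x₂,x₅}, {x₁,x₃,x₅}, {x₁,x₄,x₅}, {x₂,x₃,x₄}, {x₁,x₂,x₃,x₅}, {x₁,x₂,x₄,x₅}, {x₁,x₃,x₄,x₅}, Ω }

Trace:
Start: 𝒢 ∪ {∅, Ω} = { {}, {x₂,x₄}, {x₁,x₂,x₅}, {x₁,x₂,x₄,x₅}, Ω }.
Round 1 adds 3:
  {x₃}  = {x₁,x₂,x₄,x₅}ᶜ
  {x₃,x₄}  = {x₁,x₂,x₅}ᶜ
  {x₁,x₃,x₅}  = {x₂,x₄}ᶜ
  [8 total]
Round 2: 3 new —
  {x₂,x₃,x₄}  = {x₃} ∪ {x₂,x₄}
  {x₁,x₂,x₃,x₅}  = {x₃} ∪ {x₁,x₂,x₅}
  {x₁,x₃,x₄,x₅}  = {x₁,x₃,x₅} ∪ {x₃,x₄}
  [11 total]
Round 3: +3 →
  {x₂}  = {x₁,x₃,x₄,x₅}ᶜ
  {x₄}  = {x₁,x₂,x₃,x₅}ᶜ
  {x₁,x₅}  = {x₂,x₃,x₄}ᶜ
  [14 total]
Round 4: +2 →
  {x₂,x₃}  = {x₃} ∪ {x₂}
  {x₁,x₄,x₅}  = {x₁,x₅} ∪ {x₄}
  [16 total]
Round 5: already closed under ᶜ and ∪.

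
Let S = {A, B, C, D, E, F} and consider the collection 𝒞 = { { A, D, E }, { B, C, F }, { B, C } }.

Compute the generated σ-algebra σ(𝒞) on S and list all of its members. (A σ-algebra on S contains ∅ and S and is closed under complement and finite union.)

Seed the family with 𝒞 together with ∅ and S: { {}, { B, C }, { A, D, E }, { B, C, F }, S }.
Step 1 (2 new):
  { A, D, E, F }  = S∖{ B, C }
  { A, B, C, D, E }  = { A, D, E } ∪ { B, C }
  |family| = 7
Step 2: 1 new —
  { F }  = S∖{ A, B, C, D, E }
  |family| = 8
Step 3 adds nothing — fixpoint reached.

σ(𝒞) = { {}, { F }, { B, C }, { A, D, E }, { B, C, F }, { A, D, E, F }, { A, B, C, D, E }, S }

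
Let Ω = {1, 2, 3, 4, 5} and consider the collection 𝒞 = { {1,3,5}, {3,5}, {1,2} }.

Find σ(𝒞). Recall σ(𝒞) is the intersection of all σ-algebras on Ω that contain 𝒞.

Answer: σ(𝒞) = { {}, {1}, {2}, {4}, {1,2}, {1,4}, {2,4}, {3,5}, {1,2,4}, {1,3,5}, {2,3,5}, {3,4,5}, {1,2,3,5}, {1,3,4,5}, {2,3,4,5}, Ω }

Trace:
Begin from { {}, {1,2}, {3,5}, {1,3,5}, Ω } (that is, 𝒞 plus ∅ and Ω).
Round 1. New:
  {2,4}  = complement {1,3,5}
  {1,2,4}  = complement {3,5}
  {3,4,5}  = complement {1,2}
  {1,2,3,5}  = {1,2} ∪ {1,3,5}
Round 2. New:
  {4}  = complement {1,2,3,5}
  {1,3,4,5}  = {3,4,5} ∪ {1,3,5}
  {2,3,4,5}  = {3,4,5} ∪ {2,4}
Round 3. New:
  {1}  = complement {2,3,4,5}
  {2}  = complement {1,3,4,5}
Round 4: 2 new —
  {1,4}  = {4} ∪ {1}
  {2,3,5}  = {3,5} ∪ {2}
Round 5: closed — nothing new.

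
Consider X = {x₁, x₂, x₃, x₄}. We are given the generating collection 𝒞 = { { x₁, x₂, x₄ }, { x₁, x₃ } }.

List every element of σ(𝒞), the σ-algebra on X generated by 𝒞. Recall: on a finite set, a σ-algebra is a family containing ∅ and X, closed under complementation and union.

σ(𝒞) (8 sets): { {}, { x₁ }, { x₃ }, { x₁, x₃ }, { x₂, x₄ }, { x₁, x₂, x₄ }, { x₂, x₃, x₄ }, X }

Derivation:
Take S₀ = 𝒞 ∪ {∅, X} = { {}, { x₁, x₃ }, { x₁, x₂, x₄ }, X }.
Iteration 1: +2 →
  { x₃ }  = ᶜ of { x₁, x₂, x₄ }
  { x₂, x₄ }  = ᶜ of { x₁, x₃ }
  |family| = 6
Iteration 2 (1 new):
  { x₂, x₃, x₄ }  = { x₃ } ∪ { x₂, x₄ }
  |family| = 7
Iteration 3 adds 1:
  { x₁ }  = ᶜ of { x₂, x₃, x₄ }
  |family| = 8
Iteration 4: no new sets; the family is a σ-algebra.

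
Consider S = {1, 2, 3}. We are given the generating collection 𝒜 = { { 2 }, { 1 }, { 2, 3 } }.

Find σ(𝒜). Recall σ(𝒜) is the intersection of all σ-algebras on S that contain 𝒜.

Take S₀ = 𝒜 ∪ {∅, S} = { ∅, { 1 }, { 2 }, { 2, 3 }, S }.
Round 1 adds 2:
  { 1, 2 }  = { 2 } ∪ { 1 }
  { 1, 3 }  = { 2 }ᶜ
  |family| = 7
Round 2 (1 new):
  { 3 }  = { 1, 2 }ᶜ
  |family| = 8
Round 3 adds nothing — fixpoint reached.

Hence σ(𝒜) has 8 members: { ∅, { 1 }, { 2 }, { 3 }, { 1, 2 }, { 1, 3 }, { 2, 3 }, S }.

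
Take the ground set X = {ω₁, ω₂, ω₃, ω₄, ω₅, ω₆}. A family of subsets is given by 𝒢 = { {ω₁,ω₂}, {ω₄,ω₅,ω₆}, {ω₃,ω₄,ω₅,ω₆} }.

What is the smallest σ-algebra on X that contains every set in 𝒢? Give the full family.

σ(𝒢) (8 sets): { {}, {ω₃}, {ω₁,ω₂}, {ω₁,ω₂,ω₃}, {ω₄,ω₅,ω₆}, {ω₃,ω₄,ω₅,ω₆}, {ω₁,ω₂,ω₄,ω₅,ω₆}, X }

Trace:
Begin from { {}, {ω₁,ω₂}, {ω₄,ω₅,ω₆}, {ω₃,ω₄,ω₅,ω₆}, X } (that is, 𝒢 plus ∅ and X).
Pass 1 adds 2:
  {ω₁,ω₂,ω₃}  = {ω₄,ω₅,ω₆}ᶜ
  {ω₁,ω₂,ω₄,ω₅,ω₆}  = {ω₁,ω₂} ∪ {ω₄,ω₅,ω₆}
  — 7 sets.
Pass 2 adds 1:
  {ω₃}  = {ω₁,ω₂,ω₄,ω₅,ω₆}ᶜ
  — 8 sets.
Pass 3: closed — nothing new.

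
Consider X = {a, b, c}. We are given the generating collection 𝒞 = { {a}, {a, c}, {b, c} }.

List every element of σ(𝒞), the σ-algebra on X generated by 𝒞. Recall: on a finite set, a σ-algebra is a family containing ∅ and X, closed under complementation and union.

Begin from { {}, {a}, {a, c}, {b, c}, X } (that is, 𝒞 plus ∅ and X).
Round 1: 1 new —
  {b}  = ᶜ of {a, c}
  (now 6)
Round 2 adds 1:
  {a, b}  = {b} ∪ {a}
  (now 7)
Round 3: 1 new —
  {c}  = ᶜ of {a, b}
  (now 8)
Round 4: closed — nothing new.

Therefore σ(𝒞) = { {}, {a}, {b}, {c}, {a, b}, {a, c}, {b, c}, X } (|σ(𝒞)| = 8).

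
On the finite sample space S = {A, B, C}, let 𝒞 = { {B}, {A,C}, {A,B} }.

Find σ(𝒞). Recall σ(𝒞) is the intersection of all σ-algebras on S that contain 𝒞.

Begin from { ∅, {B}, {A,B}, {A,C}, S } (that is, 𝒞 plus ∅ and S).
Pass 1. New:
  {C}  = {A,B}ᶜ
  |family| = 6
Pass 2: 1 new —
  {B,C}  = {C} ∪ {B}
  |family| = 7
Pass 3: 1 new —
  {A}  = {B,C}ᶜ
  |family| = 8
Pass 4: closed — nothing new.

|σ(𝒞)| = 8.  σ(𝒞) = { ∅, {A}, {B}, {C}, {A,B}, {A,C}, {B,C}, S }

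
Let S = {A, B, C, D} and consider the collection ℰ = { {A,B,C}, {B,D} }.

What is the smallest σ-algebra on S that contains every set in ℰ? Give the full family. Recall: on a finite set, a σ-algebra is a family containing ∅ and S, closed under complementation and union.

Take S₀ = ℰ ∪ {∅, S} = { ∅, {B,D}, {A,B,C}, S }.
Iteration 1 (2 new):
  {D}  = ᶜ of {A,B,C}
  {A,C}  = ᶜ of {B,D}
  |family| = 6
Iteration 2: +1 →
  {A,C,D}  = {A,C} ∪ {D}
  |family| = 7
Iteration 3 adds 1:
  {B}  = ᶜ of {A,C,D}
  |family| = 8
Iteration 4: no new sets; the family is a σ-algebra.

Therefore σ(ℰ) = { ∅, {B}, {D}, {A,C}, {B,D}, {A,B,C}, {A,C,D}, S } (|σ(ℰ)| = 8).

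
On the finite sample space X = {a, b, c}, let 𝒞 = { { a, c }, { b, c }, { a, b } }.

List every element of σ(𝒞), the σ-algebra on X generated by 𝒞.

Seed the family with 𝒞 together with ∅ and X: { {  }, { a, b }, { a, c }, { b, c }, X }.
Pass 1 (3 new):
  { a }  = ᶜ of { b, c }
  { b }  = ᶜ of { a, c }
  { c }  = ᶜ of { a, b }
  [8 total]
Pass 2: no new sets; the family is a σ-algebra.

Therefore σ(𝒞) = { {  }, { a }, { b }, { c }, { a, b }, { a, c }, { b, c }, X } (|σ(𝒞)| = 8).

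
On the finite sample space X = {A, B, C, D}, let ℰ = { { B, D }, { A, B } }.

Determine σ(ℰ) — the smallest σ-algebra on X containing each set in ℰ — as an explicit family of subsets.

Begin from { {}, { A, B }, { B, D }, X } (that is, ℰ plus ∅ and X).
Pass 1 (3 new):
  { A, C }  = complement { B, D }
  { C, D }  = complement { A, B }
  { A, B, D }  = { A, B } ∪ { B, D }
  (now 7)
Pass 2 (4 new):
  { C }  = complement { A, B, D }
  { A, B, C }  = { A, B } ∪ { A, C }
  { A, C, D }  = { C, D } ∪ { A, C }
  { B, C, D }  = { C, D } ∪ { B, D }
  (now 11)
Pass 3: +3 →
  { A }  = complement { B, C, D }
  { B }  = complement { A, C, D }
  { D }  = complement { A, B, C }
  (now 14)
Pass 4: 2 new —
  { A, D }  = { D } ∪ { A }
  { B, C }  = { C } ∪ { B }
  (now 16)
After Pass 5 the family is unchanged; done.

Hence σ(ℰ) has 16 members: { {}, { A }, { B }, { C }, { D }, { A, B }, { A, C }, { A, D }, { B, C }, { B, D }, { C, D }, { A, B, C }, { A, B, D }, { A, C, D }, { B, C, D }, X }.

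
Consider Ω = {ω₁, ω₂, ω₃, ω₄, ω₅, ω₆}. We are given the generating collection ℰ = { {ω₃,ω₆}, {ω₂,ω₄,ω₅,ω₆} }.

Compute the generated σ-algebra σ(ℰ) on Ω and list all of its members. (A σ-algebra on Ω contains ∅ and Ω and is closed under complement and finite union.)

Begin from { {}, {ω₃,ω₆}, {ω₂,ω₄,ω₅,ω₆}, Ω } (that is, ℰ plus ∅ and Ω).
Round 1: +3 →
  {ω₁,ω₃}  = ᶜ of {ω₂,ω₄,ω₅,ω₆}
  {ω₁,ω₂,ω₄,ω₅}  = ᶜ of {ω₃,ω₆}
  {ω₂,ω₃,ω₄,ω₅,ω₆}  = {ω₃,ω₆} ∪ {ω₂,ω₄,ω₅,ω₆}
  (now 7)
Round 2. New:
  {ω₁}  = ᶜ of {ω₂,ω₃,ω₄,ω₅,ω₆}
  {ω₁,ω₃,ω₆}  = {ω₁,ω₃} ∪ {ω₃,ω₆}
  {ω₁,ω₂,ω₃,ω₄,ω₅}  = {ω₁,ω₃} ∪ {ω₁,ω₂,ω₄,ω₅}
  {ω₁,ω₂,ω₄,ω₅,ω₆}  = {ω₂,ω₄,ω₅,ω₆} ∪ {ω₁,ω₂,ω₄,ω₅}
  (now 11)
Round 3. New:
  {ω₃}  = ᶜ of {ω₁,ω₂,ω₄,ω₅,ω₆}
  {ω₆}  = ᶜ of {ω₁,ω₂,ω₃,ω₄,ω₅}
  {ω₂,ω₄,ω₅}  = ᶜ of {ω₁,ω₃,ω₆}
  (now 14)
Round 4: +2 →
  {ω₁,ω₆}  = {ω₁} ∪ {ω₆}
  {ω₂,ω₃,ω₄,ω₅}  = {ω₃} ∪ {ω₂,ω₄,ω₅}
  (now 16)
Round 5: stable.

Hence σ(ℰ) has 16 members: { {}, {ω₁}, {ω₃}, {ω₆}, {ω₁,ω₃}, {ω₁,ω₆}, {ω₃,ω₆}, {ω₁,ω₃,ω₆}, {ω₂,ω₄,ω₅}, {ω₁,ω₂,ω₄,ω₅}, {ω₂,ω₃,ω₄,ω₅}, {ω₂,ω₄,ω₅,ω₆}, {ω₁,ω₂,ω₃,ω₄,ω₅}, {ω₁,ω₂,ω₄,ω₅,ω₆}, {ω₂,ω₃,ω₄,ω₅,ω₆}, Ω }.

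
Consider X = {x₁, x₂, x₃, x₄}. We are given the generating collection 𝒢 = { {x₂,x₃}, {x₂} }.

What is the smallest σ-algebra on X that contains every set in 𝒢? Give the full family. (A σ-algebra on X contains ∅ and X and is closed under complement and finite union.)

Take S₀ = 𝒢 ∪ {∅, X} = { ∅, {x₂}, {x₂,x₃}, X }.
Iteration 1: +2 →
  {x₁,x₄}  = ᶜ of {x₂,x₃}
  {x₁,x₃,x₄}  = ᶜ of {x₂}
  [6 total]
Iteration 2: 1 new —
  {x₁,x₂,x₄}  = {x₁,x₄} ∪ {x₂}
  [7 total]
Iteration 3 adds 1:
  {x₃}  = ᶜ of {x₁,x₂,x₄}
  [8 total]
Iteration 4 adds nothing — fixpoint reached.

Therefore σ(𝒢) = { ∅, {x₂}, {x₃}, {x₁,x₄}, {x₂,x₃}, {x₁,x₂,x₄}, {x₁,x₃,x₄}, X } (|σ(𝒢)| = 8).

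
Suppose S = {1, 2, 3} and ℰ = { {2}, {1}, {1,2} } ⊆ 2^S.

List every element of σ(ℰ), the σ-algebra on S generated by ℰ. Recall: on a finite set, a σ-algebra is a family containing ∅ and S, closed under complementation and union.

Seed the family with ℰ together with ∅ and S: { ∅, {1}, {2}, {1,2}, S }.
Step 1. New:
  {3}  = {1,2}ᶜ
  {1,3}  = {2}ᶜ
  {2,3}  = {1}ᶜ
  |family| = 8
After Step 2 the family is unchanged; done.

Hence σ(ℰ) has 8 members: { ∅, {1}, {2}, {3}, {1,2}, {1,3}, {2,3}, S }.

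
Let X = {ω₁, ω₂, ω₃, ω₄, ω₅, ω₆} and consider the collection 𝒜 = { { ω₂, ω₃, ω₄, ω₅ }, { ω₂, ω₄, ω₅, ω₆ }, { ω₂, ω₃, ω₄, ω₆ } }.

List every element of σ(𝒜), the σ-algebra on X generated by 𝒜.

Seed the family with 𝒜 together with ∅ and X: { {}, { ω₂, ω₃, ω₄, ω₅ }, { ω₂, ω₃, ω₄, ω₆ }, { ω₂, ω₄, ω₅, ω₆ }, X }.
Iteration 1 adds 4:
  { ω₁, ω₃ }  = complement { ω₂, ω₄, ω₅, ω₆ }
  { ω₁, ω₅ }  = complement { ω₂, ω₃, ω₄, ω₆ }
  { ω₁, ω₆ }  = complement { ω₂, ω₃, ω₄, ω₅ }
  { ω₂, ω₃, ω₄, ω₅, ω₆ }  = { ω₂, ω₄, ω₅, ω₆ } ∪ { ω₂, ω₃, ω₄, ω₆ }
  (now 9)
Iteration 2. New:
  { ω₁ }  = complement { ω₂, ω₃, ω₄, ω₅, ω₆ }
  { ω₁, ω₃, ω₅ }  = { ω₁, ω₃ } ∪ { ω₁, ω₅ }
  { ω₁, ω₃, ω₆ }  = { ω₁, ω₆ } ∪ { ω₁, ω₃ }
  { ω₁, ω₅, ω₆ }  = { ω₁, ω₆ } ∪ { ω₁, ω₅ }
  { ω₁, ω₂, ω₃, ω₄, ω₅ }  = { ω₂, ω₃, ω₄, ω₅ } ∪ { ω₁, ω₃ }
  { ω₁, ω₂, ω₃, ω₄, ω₆ }  = { ω₁, ω₆ } ∪ { ω₂, ω₃, ω₄, ω₆ }
  { ω₁, ω₂, ω₄, ω₅, ω₆ }  = { ω₁, ω₆ } ∪ { ω₂, ω₄, ω₅, ω₆ }
  (now 16)
Iteration 3. New:
  { ω₃ }  = complement { ω₁, ω₂, ω₄, ω₅, ω₆ }
  { ω₅ }  = complement { ω₁, ω₂, ω₃, ω₄, ω₆ }
  { ω₆ }  = complement { ω₁, ω₂, ω₃, ω₄, ω₅ }
  { ω₂, ω₃, ω₄ }  = complement { ω₁, ω₅, ω₆ }
  { ω₂, ω₄, ω₅ }  = complement { ω₁, ω₃, ω₆ }
  { ω₂, ω₄, ω₆ }  = complement { ω₁, ω₃, ω₅ }
  { ω₁, ω₃, ω₅, ω₆ }  = { ω₁, ω₅, ω₆ } ∪ { ω₁, ω₃ }
  (now 23)
Iteration 4. New:
  { ω₂, ω₄ }  = complement { ω₁, ω₃, ω₅, ω₆ }
  { ω₃, ω₅ }  = { ω₅ } ∪ { ω₃ }
  { ω₃, ω₆ }  = { ω₆ } ∪ { ω₃ }
  { ω₅, ω₆ }  = { ω₆ } ∪ { ω₅ }
  { ω₁, ω₂, ω₃, ω₄ }  = { ω₂, ω₃, ω₄ } ∪ { ω₁, ω₃ }
  { ω₁, ω₂, ω₄, ω₅ }  = { ω₁, ω₅ } ∪ { ω₂, ω₄, ω₅ }
  { ω₁, ω₂, ω₄, ω₆ }  = { ω₂, ω₄, ω₆ } ∪ { ω₁, ω₆ }
  (now 30)
Iteration 5: +2 →
  { ω₁, ω₂, ω₄ }  = { ω₂, ω₄ } ∪ { ω₁ }
  { ω₃, ω₅, ω₆ }  = { ω₅, ω₆ } ∪ { ω₃ }
  (now 32)
Iteration 6: closed — nothing new.

σ(𝒜) = { {}, { ω₁ }, { ω₃ }, { ω₅ }, { ω₆ }, { ω₁, ω₃ }, { ω₁, ω₅ }, { ω₁, ω₆ }, { ω₂, ω₄ }, { ω₃, ω₅ }, { ω₃, ω₆ }, { ω₅, ω₆ }, { ω₁, ω₂, ω₄ }, { ω₁, ω₃, ω₅ }, { ω₁, ω₃, ω₆ }, { ω₁, ω₅, ω₆ }, { ω₂, ω₃, ω₄ }, { ω₂, ω₄, ω₅ }, { ω₂, ω₄, ω₆ }, { ω₃, ω₅, ω₆ }, { ω₁, ω₂, ω₃, ω₄ }, { ω₁, ω₂, ω₄, ω₅ }, { ω₁, ω₂, ω₄, ω₆ }, { ω₁, ω₃, ω₅, ω₆ }, { ω₂, ω₃, ω₄, ω₅ }, { ω₂, ω₃, ω₄, ω₆ }, { ω₂, ω₄, ω₅, ω₆ }, { ω₁, ω₂, ω₃, ω₄, ω₅ }, { ω₁, ω₂, ω₃, ω₄, ω₆ }, { ω₁, ω₂, ω₄, ω₅, ω₆ }, { ω₂, ω₃, ω₄, ω₅, ω₆ }, X }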